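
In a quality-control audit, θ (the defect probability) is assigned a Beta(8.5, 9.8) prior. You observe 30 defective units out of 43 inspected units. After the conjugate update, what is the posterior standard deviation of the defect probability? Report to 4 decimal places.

0.0612

The Beta prior is conjugate to a Binomial/Bernoulli likelihood; the update adds successes to α and failures to β.
Posterior: Beta(α+k, β+n−k) = Beta(8.5+30, 9.8+13) = Beta(38.5, 22.8).
Var = αβ/((α+β)²(α+β+1)) = 38.5·22.8/(61.3²·62.3) = 0.00374961; SD = √0.00374961 = 0.0612.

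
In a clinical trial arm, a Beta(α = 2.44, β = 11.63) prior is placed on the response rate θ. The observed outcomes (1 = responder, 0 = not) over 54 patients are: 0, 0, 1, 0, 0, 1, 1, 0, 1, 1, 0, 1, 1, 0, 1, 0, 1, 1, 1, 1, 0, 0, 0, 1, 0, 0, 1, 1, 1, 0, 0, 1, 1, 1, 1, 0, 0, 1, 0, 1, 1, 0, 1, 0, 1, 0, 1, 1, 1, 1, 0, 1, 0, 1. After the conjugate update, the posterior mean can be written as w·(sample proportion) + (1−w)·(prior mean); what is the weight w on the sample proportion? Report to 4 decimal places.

0.7933

The Beta prior is conjugate to a Binomial/Bernoulli likelihood; the update adds successes to α and failures to β.
Posterior mean = (α₀+k)/(α₀+β₀+n) = [n/(α₀+β₀+n)]·(k/n) + [(α₀+β₀)/(α₀+β₀+n)]·α₀/(α₀+β₀), so only n and the prior enter the weight.
The weight on the data is w = n/(α₀+β₀+n) = 54/(2.44+11.63+54) = 54/68.07 = 0.7933.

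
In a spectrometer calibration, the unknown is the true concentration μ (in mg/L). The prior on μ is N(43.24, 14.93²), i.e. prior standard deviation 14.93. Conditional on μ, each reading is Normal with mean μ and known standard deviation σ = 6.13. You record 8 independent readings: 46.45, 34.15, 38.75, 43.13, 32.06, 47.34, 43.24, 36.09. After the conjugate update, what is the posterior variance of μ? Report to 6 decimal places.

4.600176

For Normal data with known variance σ², a Normal(μ₀, σ₀²) prior on μ is conjugate. Posterior precision = 1/σ₀² + n/σ²; posterior mean is the precision-weighted average of μ₀ and x̄.
σ₀² = 14.93² = 222.9049, σ² = 6.13² = 37.5769; σ² + n·σ₀² = 37.5769 + 8·222.9049 = 1820.8161.
Posterior precision = 1/σ₀² + n/σ² = 1/222.9049 + 8/37.5769 = (σ² + n·σ₀²)/(σ₀²σ²) = 1820.8161/(222.9049·37.5769); posterior variance σₙ² = σ₀²σ²/(σ² + n·σ₀²) = 222.9049·37.5769/1820.8161 = 4.600176.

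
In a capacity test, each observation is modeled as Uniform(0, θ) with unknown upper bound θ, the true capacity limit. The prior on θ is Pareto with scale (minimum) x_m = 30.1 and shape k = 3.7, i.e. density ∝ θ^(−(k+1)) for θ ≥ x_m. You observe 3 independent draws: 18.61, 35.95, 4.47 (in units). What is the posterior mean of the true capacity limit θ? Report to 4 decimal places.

A Pareto(scale x_m, shape k) prior on the upper bound θ of Uniform(0, θ) is conjugate: posterior is Pareto(max(x_m, max xᵢ), k + n).
Sample maximum = 35.95; prior scale x_m = 30.1 → posterior scale = max = 35.95.
Posterior shape = 3.7 + 3 = 6.7.
E[θ|data] = k·x_m/(k−1) = 6.7·35.95/5.7 = 42.2570.

42.2570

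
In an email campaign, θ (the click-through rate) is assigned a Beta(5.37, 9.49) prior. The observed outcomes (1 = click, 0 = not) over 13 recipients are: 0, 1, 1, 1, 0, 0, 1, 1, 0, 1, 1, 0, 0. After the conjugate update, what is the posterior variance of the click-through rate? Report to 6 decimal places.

0.008554

The Beta prior is conjugate to a Binomial/Bernoulli likelihood; the update adds successes to α and failures to β.
Posterior: Beta(α+k, β+n−k) = Beta(5.37+7, 9.49+6) = Beta(12.37, 15.49).
Var = αβ/((α+β)²(α+β+1)) = 12.37·15.49/(27.86²·28.86) = 0.008554.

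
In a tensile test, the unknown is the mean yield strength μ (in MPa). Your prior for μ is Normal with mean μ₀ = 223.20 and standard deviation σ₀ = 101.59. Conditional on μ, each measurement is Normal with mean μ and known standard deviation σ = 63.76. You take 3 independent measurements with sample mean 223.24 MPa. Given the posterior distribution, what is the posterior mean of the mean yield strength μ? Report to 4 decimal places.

223.2354

For Normal data with known variance σ², a Normal(μ₀, σ₀²) prior on μ is conjugate. Posterior precision = 1/σ₀² + n/σ²; posterior mean is the precision-weighted average of μ₀ and x̄.
n·x̄ = 3·223.24 = 669.72.
σ₀² = 101.59² = 10320.5281, σ² = 63.76² = 4065.3376; σ² + n·σ₀² = 4065.3376 + 3·10320.5281 = 35026.9219.
Posterior mean = (μ₀/σ₀² + n·x̄/σ²)/(1/σ₀² + n/σ²) = (σ²·μ₀ + σ₀²·n·x̄)/(σ² + n·σ₀²) = (4065.3376·223.20 + 10320.5281·669.72)/35026.9219 = 7819247.431452/35026.9219 = 223.2354.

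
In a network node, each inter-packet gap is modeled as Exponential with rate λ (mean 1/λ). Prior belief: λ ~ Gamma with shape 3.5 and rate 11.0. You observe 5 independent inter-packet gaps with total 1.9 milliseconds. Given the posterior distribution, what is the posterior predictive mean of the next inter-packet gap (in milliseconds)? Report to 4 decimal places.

1.7200

With a Gamma(shape α, rate β) prior on the exponential rate λ, the posterior after n observations with total T = Σxᵢ is Gamma(α+n, β+T).
Posterior: Gamma(3.5+5, 11.0+1.9) = Gamma(8.5, 12.9).
The predictive distribution for the next observation is Lomax; its mean is β/(α−1) = 12.9/7.5 = 1.7200.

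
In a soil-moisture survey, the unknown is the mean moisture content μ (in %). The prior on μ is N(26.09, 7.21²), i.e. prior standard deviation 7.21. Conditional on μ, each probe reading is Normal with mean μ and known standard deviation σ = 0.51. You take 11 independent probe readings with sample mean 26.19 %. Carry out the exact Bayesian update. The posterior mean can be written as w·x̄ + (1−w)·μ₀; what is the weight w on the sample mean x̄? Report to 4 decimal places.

For Normal data with known variance σ², a Normal(μ₀, σ₀²) prior on μ is conjugate. Posterior precision = 1/σ₀² + n/σ²; posterior mean is the precision-weighted average of μ₀ and x̄.
σ₀² = 7.21² = 51.9841, σ² = 0.51² = 0.2601. Prior precision 1/σ₀² = 1/51.9841; data precision n/σ² = 11/0.2601.
w = (n/σ²)/(1/σ₀² + n/σ²) = n·σ₀²/(σ² + n·σ₀²) = 11·51.9841/(0.2601 + 11·51.9841) = 571.8251/572.0852 = 0.9995.

0.9995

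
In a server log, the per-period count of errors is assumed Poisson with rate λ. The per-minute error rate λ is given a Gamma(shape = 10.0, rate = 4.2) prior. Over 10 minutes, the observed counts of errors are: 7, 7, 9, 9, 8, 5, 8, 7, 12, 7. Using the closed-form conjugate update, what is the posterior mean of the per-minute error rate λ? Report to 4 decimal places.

With a Gamma(shape α, rate β) prior, the Poisson likelihood is conjugate: the posterior is Gamma(α + ΣXᵢ, β + n).
Sum of counts S = 79 over n = 10 minutes.
Posterior: Gamma(α+S, β+n) = Gamma(10.0+79, 4.2+10) = Gamma(89.0, 14.2).
Posterior mean = α/β = 89.0/14.2 = 6.2676.

6.2676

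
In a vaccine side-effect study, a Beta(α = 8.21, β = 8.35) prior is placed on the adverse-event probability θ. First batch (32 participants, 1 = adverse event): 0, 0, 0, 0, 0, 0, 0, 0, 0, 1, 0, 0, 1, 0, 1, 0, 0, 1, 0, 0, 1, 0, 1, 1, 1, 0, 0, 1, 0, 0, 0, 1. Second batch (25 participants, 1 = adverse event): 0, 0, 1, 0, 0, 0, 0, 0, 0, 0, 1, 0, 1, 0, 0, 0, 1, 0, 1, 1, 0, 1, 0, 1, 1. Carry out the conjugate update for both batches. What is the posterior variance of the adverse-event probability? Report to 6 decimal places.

0.003126

The Beta prior is conjugate to a Binomial/Bernoulli likelihood; the update adds successes to α and failures to β.
After batch 1: Beta(8.21+10, 8.35+22) = Beta(18.21, 30.35).
After batch 2: Beta(18.21+9, 30.35+16) = Beta(27.21, 46.35).
Var = αβ/((α+β)²(α+β+1)) = 27.21·46.35/(73.56²·74.56) = 0.003126.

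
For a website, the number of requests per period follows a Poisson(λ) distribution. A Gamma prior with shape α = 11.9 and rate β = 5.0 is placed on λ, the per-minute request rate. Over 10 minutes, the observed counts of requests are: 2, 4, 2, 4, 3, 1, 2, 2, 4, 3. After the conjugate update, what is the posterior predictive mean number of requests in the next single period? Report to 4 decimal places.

With a Gamma(shape α, rate β) prior, the Poisson likelihood is conjugate: the posterior is Gamma(α + ΣXᵢ, β + n).
Sum of counts S = 27 over n = 10 minutes.
Posterior: Gamma(α+S, β+n) = Gamma(11.9+27, 5.0+10) = Gamma(38.9, 15.0).
The predictive distribution for one future period is NegBinom with mean α/β = 2.5933.

2.5933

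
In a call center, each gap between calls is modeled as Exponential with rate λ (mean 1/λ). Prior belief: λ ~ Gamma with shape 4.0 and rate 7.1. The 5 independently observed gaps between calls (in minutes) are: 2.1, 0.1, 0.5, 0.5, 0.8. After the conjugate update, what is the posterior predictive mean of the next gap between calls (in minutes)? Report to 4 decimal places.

1.3875

With a Gamma(shape α, rate β) prior on the exponential rate λ, the posterior after n observations with total T = Σxᵢ is Gamma(α+n, β+T).
Sum of observations T = 4.0 minutes; n = 5.
Posterior: Gamma(4.0+5, 7.1+4.0) = Gamma(9.0, 11.1).
The predictive distribution for the next observation is Lomax; its mean is β/(α−1) = 11.1/8.0 = 1.3875.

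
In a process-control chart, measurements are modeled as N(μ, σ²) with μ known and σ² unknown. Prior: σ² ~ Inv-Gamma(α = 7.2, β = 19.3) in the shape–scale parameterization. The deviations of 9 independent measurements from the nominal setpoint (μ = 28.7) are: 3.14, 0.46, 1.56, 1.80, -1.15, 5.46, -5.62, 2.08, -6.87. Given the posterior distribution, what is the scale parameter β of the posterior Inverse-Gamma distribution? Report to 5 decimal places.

84.29330

With known mean μ and an Inverse-Gamma(α, β) prior on σ², the Normal likelihood is conjugate: posterior is Inv-Gamma(α + n/2, β + Σ(xᵢ−μ)²/2).
Σ(xᵢ−μ)² = (3.14)² + (0.46)² + (1.56)² + (1.80)² + (-1.15)² + (5.46)² + (-5.62)² + (2.08)² + (-6.87)² = 129.9866.
Posterior: Inv-Gamma(7.2 + 9/2, 19.3 + 129.9866/2) = Inv-Gamma(11.70, 84.29330).
Posterior β = 84.29330.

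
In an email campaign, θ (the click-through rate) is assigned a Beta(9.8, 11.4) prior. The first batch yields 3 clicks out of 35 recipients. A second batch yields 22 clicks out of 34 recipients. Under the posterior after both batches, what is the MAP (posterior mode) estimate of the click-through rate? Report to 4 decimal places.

0.3832

The Beta prior is conjugate to a Binomial/Bernoulli likelihood; the update adds successes to α and failures to β.
After batch 1: Beta(9.8+3, 11.4+32) = Beta(12.8, 43.4).
After batch 2: Beta(12.8+22, 43.4+12) = Beta(34.8, 55.4).
Mode of Beta(a,b) for a,b>1 is (a−1)/(a+b−2) = 33.8/88.2 = 0.3832.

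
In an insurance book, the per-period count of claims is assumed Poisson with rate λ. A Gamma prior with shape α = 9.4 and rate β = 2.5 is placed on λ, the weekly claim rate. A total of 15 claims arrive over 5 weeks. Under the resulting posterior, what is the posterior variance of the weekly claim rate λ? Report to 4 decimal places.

With a Gamma(shape α, rate β) prior, the Poisson likelihood is conjugate: the posterior is Gamma(α + ΣXᵢ, β + n).
Posterior: Gamma(α+S, β+n) = Gamma(9.4+15, 2.5+5) = Gamma(24.4, 7.5).
Var = α/β² = 24.4/7.5² = 0.4338.

0.4338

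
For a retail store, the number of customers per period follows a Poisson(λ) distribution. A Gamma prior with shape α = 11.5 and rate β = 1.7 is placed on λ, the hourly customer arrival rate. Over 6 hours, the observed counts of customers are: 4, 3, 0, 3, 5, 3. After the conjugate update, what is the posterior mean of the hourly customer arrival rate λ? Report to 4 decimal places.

3.8312

With a Gamma(shape α, rate β) prior, the Poisson likelihood is conjugate: the posterior is Gamma(α + ΣXᵢ, β + n).
Sum of counts S = 18 over n = 6 hours.
Posterior: Gamma(α+S, β+n) = Gamma(11.5+18, 1.7+6) = Gamma(29.5, 7.7).
Posterior mean = α/β = 29.5/7.7 = 3.8312.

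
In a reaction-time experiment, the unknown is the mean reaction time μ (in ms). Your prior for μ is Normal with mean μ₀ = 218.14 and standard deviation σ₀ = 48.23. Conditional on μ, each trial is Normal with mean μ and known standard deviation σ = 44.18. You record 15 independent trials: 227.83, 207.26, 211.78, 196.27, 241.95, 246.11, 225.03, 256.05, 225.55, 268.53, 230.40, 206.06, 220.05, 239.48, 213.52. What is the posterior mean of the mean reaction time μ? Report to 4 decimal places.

For Normal data with known variance σ², a Normal(μ₀, σ₀²) prior on μ is conjugate. Posterior precision = 1/σ₀² + n/σ²; posterior mean is the precision-weighted average of μ₀ and x̄.
Σxᵢ = 227.83 + 207.26 + 211.78 + 196.27 + 241.95 + 246.11 + 225.03 + 256.05 + 225.55 + 268.53 + 230.40 + 206.06 + 220.05 + 239.48 + 213.52 = 3415.87, so n·x̄ = 3415.87.
σ₀² = 48.23² = 2326.1329, σ² = 44.18² = 1951.8724; σ² + n·σ₀² = 1951.8724 + 15·2326.1329 = 36843.8659.
Posterior mean = (μ₀/σ₀² + n·x̄/σ²)/(1/σ₀² + n/σ²) = (σ²·μ₀ + σ₀²·n·x̄)/(σ² + n·σ₀²) = (1951.8724·218.14 + 2326.1329·3415.87)/36843.8659 = 8371549.034459/36843.8659 = 227.2169.

227.2169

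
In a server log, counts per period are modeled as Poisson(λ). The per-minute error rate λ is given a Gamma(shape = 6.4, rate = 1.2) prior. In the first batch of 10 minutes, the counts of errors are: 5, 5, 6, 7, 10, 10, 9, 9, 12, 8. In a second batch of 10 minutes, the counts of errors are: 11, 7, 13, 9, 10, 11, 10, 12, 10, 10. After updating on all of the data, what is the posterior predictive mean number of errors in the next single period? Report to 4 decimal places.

With a Gamma(shape α, rate β) prior, the Poisson likelihood is conjugate: the posterior is Gamma(α + ΣXᵢ, β + n).
Batch 1: sum of counts S = 81 over n = 10 minutes.
After batch 1: Gamma(α+S, β+n) = Gamma(6.4+81, 1.2+10) = Gamma(87.4, 11.2).
Batch 2: sum of counts S = 103 over n = 10 minutes.
After batch 2: Gamma(α+S, β+n) = Gamma(87.4+103, 11.2+10) = Gamma(190.4, 21.2).
The predictive distribution for one future period is NegBinom with mean α/β = 8.9811.

8.9811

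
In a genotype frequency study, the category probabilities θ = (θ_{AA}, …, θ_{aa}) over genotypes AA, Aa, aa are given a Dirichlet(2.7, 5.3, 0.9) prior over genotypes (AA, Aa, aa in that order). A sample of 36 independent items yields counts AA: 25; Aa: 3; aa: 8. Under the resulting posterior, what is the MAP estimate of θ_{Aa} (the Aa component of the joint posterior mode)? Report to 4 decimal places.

The Dirichlet prior is conjugate to the Multinomial likelihood: each posterior αⱼ = prior αⱼ + observed count nⱼ.
Posterior concentration: (27.7, 8.3, 8.9), total = 44.9.
Joint mode component: (α_{Aa}−1)/(Σα−K) = 7.3/41.9 = 0.1742.

0.1742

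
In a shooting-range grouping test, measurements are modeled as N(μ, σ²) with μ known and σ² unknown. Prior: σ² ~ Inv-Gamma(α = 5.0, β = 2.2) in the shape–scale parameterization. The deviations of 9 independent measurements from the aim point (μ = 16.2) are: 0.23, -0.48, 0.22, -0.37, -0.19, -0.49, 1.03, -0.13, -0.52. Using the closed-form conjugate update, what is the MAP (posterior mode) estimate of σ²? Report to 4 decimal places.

0.3092

With known mean μ and an Inverse-Gamma(α, β) prior on σ², the Normal likelihood is conjugate: posterior is Inv-Gamma(α + n/2, β + Σ(xᵢ−μ)²/2).
Σ(xᵢ−μ)² = (0.23)² + (-0.48)² + (0.22)² + (-0.37)² + (-0.19)² + (-0.49)² + (1.03)² + (-0.13)² + (-0.52)² = 2.0930.
Posterior: Inv-Gamma(5.0 + 9/2, 2.2 + 2.0930/2) = Inv-Gamma(9.50, 3.24650).
Mode = β/(α+1) = 3.24650/10.50 = 0.3092.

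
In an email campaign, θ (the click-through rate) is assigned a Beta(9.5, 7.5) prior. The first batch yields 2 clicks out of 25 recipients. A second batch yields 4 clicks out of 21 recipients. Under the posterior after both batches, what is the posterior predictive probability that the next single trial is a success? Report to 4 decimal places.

0.2460

The Beta prior is conjugate to a Binomial/Bernoulli likelihood; the update adds successes to α and failures to β.
After batch 1: Beta(9.5+2, 7.5+23) = Beta(11.5, 30.5).
After batch 2: Beta(11.5+4, 30.5+17) = Beta(15.5, 47.5).
For a single future Bernoulli trial, P(success | data) = α/(α+β) = 0.2460.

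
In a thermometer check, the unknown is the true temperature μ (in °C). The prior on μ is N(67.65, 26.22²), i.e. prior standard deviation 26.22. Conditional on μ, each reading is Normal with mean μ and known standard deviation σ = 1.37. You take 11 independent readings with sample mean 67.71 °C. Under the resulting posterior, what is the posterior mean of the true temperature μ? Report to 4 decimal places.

For Normal data with known variance σ², a Normal(μ₀, σ₀²) prior on μ is conjugate. Posterior precision = 1/σ₀² + n/σ²; posterior mean is the precision-weighted average of μ₀ and x̄.
n·x̄ = 11·67.71 = 744.81.
σ₀² = 26.22² = 687.4884, σ² = 1.37² = 1.8769; σ² + n·σ₀² = 1.8769 + 11·687.4884 = 7564.2493.
Posterior mean = (μ₀/σ₀² + n·x̄/σ²)/(1/σ₀² + n/σ²) = (σ²·μ₀ + σ₀²·n·x̄)/(σ² + n·σ₀²) = (1.8769·67.65 + 687.4884·744.81)/7564.2493 = 512175.207489/7564.2493 = 67.7100.

67.7100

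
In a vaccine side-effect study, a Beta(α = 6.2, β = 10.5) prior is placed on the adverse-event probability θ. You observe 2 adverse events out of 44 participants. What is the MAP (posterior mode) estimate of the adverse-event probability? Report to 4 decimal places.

The Beta prior is conjugate to a Binomial/Bernoulli likelihood; the update adds successes to α and failures to β.
Posterior: Beta(α+k, β+n−k) = Beta(6.2+2, 10.5+42) = Beta(8.2, 52.5).
Mode of Beta(a,b) for a,b>1 is (a−1)/(a+b−2) = 7.2/58.7 = 0.1227.

0.1227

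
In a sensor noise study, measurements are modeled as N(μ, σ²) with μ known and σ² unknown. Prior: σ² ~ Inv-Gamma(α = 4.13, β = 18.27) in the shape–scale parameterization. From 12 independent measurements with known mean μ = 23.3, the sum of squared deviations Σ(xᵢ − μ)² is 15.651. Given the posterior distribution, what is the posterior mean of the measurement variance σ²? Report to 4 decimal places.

2.8582

With known mean μ and an Inverse-Gamma(α, β) prior on σ², the Normal likelihood is conjugate: posterior is Inv-Gamma(α + n/2, β + Σ(xᵢ−μ)²/2).
Posterior: Inv-Gamma(4.13 + 12/2, 18.27 + 15.651/2) = Inv-Gamma(10.13, 26.0955).
E[σ²|data] = β/(α−1) = 26.0955/9.13 = 2.8582.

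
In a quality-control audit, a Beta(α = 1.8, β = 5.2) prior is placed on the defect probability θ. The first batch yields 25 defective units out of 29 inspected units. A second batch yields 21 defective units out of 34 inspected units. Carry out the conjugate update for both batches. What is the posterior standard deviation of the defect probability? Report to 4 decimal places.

0.0552

The Beta prior is conjugate to a Binomial/Bernoulli likelihood; the update adds successes to α and failures to β.
After batch 1: Beta(1.8+25, 5.2+4) = Beta(26.8, 9.2).
After batch 2: Beta(26.8+21, 9.2+13) = Beta(47.8, 22.2).
Var = αβ/((α+β)²(α+β+1)) = 47.8·22.2/(70.0²·71.0) = 0.00305019; SD = √0.00305019 = 0.0552.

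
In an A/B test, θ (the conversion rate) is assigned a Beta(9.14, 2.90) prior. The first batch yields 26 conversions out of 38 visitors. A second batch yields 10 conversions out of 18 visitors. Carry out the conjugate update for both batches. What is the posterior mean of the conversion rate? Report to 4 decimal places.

0.6634

The Beta prior is conjugate to a Binomial/Bernoulli likelihood; the update adds successes to α and failures to β.
After batch 1: Beta(9.14+26, 2.90+12) = Beta(35.14, 14.90).
After batch 2: Beta(35.14+10, 14.90+8) = Beta(45.14, 22.90).
Posterior mean = α/(α+β) = 45.14/68.04 = 0.6634.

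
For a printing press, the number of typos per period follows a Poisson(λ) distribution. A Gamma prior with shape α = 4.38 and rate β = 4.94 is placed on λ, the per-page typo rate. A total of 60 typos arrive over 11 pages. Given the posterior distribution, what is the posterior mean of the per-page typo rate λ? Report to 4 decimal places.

With a Gamma(shape α, rate β) prior, the Poisson likelihood is conjugate: the posterior is Gamma(α + ΣXᵢ, β + n).
Posterior: Gamma(α+S, β+n) = Gamma(4.38+60, 4.94+11) = Gamma(64.38, 15.94).
Posterior mean = α/β = 64.38/15.94 = 4.0389.

4.0389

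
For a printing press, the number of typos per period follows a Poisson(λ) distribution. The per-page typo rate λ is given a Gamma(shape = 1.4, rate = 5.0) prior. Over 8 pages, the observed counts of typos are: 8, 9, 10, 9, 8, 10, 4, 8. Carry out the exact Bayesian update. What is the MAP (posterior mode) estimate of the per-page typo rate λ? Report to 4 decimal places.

5.1077

With a Gamma(shape α, rate β) prior, the Poisson likelihood is conjugate: the posterior is Gamma(α + ΣXᵢ, β + n).
Sum of counts S = 66 over n = 8 pages.
Posterior: Gamma(α+S, β+n) = Gamma(1.4+66, 5.0+8) = Gamma(67.4, 13.0).
Mode of Gamma(α,β) for α≥1 is (α−1)/β = 66.4/13.0 = 5.1077.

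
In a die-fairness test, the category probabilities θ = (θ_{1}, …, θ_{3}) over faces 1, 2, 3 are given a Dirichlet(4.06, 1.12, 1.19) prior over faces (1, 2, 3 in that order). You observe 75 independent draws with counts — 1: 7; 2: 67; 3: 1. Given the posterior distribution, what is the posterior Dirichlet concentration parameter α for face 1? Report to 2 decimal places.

11.06

The Dirichlet prior is conjugate to the Multinomial likelihood: each posterior αⱼ = prior αⱼ + observed count nⱼ.
Posterior concentration: (11.06, 68.12, 2.19), total = 81.37.
α_{1} = 4.06 + 7 = 11.06.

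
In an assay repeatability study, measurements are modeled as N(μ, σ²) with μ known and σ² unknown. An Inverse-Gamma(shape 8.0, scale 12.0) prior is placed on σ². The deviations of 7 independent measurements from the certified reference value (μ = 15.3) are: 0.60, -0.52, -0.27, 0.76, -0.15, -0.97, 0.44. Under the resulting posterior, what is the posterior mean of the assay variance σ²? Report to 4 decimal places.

With known mean μ and an Inverse-Gamma(α, β) prior on σ², the Normal likelihood is conjugate: posterior is Inv-Gamma(α + n/2, β + Σ(xᵢ−μ)²/2).
Σ(xᵢ−μ)² = (0.60)² + (-0.52)² + (-0.27)² + (0.76)² + (-0.15)² + (-0.97)² + (0.44)² = 2.4379.
Posterior: Inv-Gamma(8.0 + 7/2, 12.0 + 2.4379/2) = Inv-Gamma(11.50, 13.21895).
E[σ²|data] = β/(α−1) = 13.21895/10.50 = 1.2589.

1.2589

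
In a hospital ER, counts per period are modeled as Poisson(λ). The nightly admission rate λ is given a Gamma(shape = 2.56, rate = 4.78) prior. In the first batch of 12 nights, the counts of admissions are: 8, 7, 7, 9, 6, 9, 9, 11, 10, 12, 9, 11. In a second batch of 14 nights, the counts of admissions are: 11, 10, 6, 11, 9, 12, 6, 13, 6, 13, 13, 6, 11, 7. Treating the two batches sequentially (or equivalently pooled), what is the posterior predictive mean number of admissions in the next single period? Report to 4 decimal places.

7.9454

With a Gamma(shape α, rate β) prior, the Poisson likelihood is conjugate: the posterior is Gamma(α + ΣXᵢ, β + n).
Batch 1: sum of counts S = 108 over n = 12 nights.
After batch 1: Gamma(α+S, β+n) = Gamma(2.56+108, 4.78+12) = Gamma(110.56, 16.78).
Batch 2: sum of counts S = 134 over n = 14 nights.
After batch 2: Gamma(α+S, β+n) = Gamma(110.56+134, 16.78+14) = Gamma(244.56, 30.78).
The predictive distribution for one future period is NegBinom with mean α/β = 7.9454.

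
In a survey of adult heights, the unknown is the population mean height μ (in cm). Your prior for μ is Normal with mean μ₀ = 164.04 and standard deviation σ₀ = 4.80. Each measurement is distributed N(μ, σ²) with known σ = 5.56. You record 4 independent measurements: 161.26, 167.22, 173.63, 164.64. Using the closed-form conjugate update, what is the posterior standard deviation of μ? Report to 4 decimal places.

2.4057

For Normal data with known variance σ², a Normal(μ₀, σ₀²) prior on μ is conjugate. Posterior precision = 1/σ₀² + n/σ²; posterior mean is the precision-weighted average of μ₀ and x̄.
σ₀² = 4.80² = 23.04, σ² = 5.56² = 30.9136; σ² + n·σ₀² = 30.9136 + 4·23.04 = 123.0736.
Posterior precision = 1/σ₀² + n/σ² = 1/23.04 + 4/30.9136 = (σ² + n·σ₀²)/(σ₀²σ²) = 123.0736/(23.04·30.9136); posterior variance σₙ² = σ₀²σ²/(σ² + n·σ₀²) = 23.04·30.9136/123.0736 = 5.787182.
Posterior SD = √σₙ² = √(23.04·30.9136/123.0736) = 2.4057.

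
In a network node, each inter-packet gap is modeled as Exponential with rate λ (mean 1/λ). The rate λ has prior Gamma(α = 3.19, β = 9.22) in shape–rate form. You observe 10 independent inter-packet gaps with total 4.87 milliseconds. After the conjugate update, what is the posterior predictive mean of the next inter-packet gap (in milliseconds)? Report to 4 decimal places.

With a Gamma(shape α, rate β) prior on the exponential rate λ, the posterior after n observations with total T = Σxᵢ is Gamma(α+n, β+T).
Posterior: Gamma(3.19+10, 9.22+4.87) = Gamma(13.19, 14.09).
The predictive distribution for the next observation is Lomax; its mean is β/(α−1) = 14.09/12.19 = 1.1559.

1.1559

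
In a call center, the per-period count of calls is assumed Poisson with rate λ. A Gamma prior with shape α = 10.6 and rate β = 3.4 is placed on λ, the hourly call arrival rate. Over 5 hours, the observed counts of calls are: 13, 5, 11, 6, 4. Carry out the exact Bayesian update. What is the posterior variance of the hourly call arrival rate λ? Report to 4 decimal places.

0.7029

With a Gamma(shape α, rate β) prior, the Poisson likelihood is conjugate: the posterior is Gamma(α + ΣXᵢ, β + n).
Sum of counts S = 39 over n = 5 hours.
Posterior: Gamma(α+S, β+n) = Gamma(10.6+39, 3.4+5) = Gamma(49.6, 8.4).
Var = α/β² = 49.6/8.4² = 0.7029.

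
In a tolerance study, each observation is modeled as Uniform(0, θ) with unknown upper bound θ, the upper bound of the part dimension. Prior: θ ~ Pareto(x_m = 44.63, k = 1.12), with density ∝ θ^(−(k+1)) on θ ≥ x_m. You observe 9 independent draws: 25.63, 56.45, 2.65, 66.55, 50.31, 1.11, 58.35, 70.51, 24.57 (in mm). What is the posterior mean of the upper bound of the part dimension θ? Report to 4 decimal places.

A Pareto(scale x_m, shape k) prior on the upper bound θ of Uniform(0, θ) is conjugate: posterior is Pareto(max(x_m, max xᵢ), k + n).
Sample maximum = 70.51; prior scale x_m = 44.63 → posterior scale = max = 70.51.
Posterior shape = 1.12 + 9 = 10.12.
E[θ|data] = k·x_m/(k−1) = 10.12·70.51/9.12 = 78.2414.

78.2414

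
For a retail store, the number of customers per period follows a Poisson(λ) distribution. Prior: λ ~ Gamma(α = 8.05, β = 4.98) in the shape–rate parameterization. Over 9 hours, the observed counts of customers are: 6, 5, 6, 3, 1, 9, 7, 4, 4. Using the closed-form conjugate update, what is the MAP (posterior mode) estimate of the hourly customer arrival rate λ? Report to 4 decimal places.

3.7232

With a Gamma(shape α, rate β) prior, the Poisson likelihood is conjugate: the posterior is Gamma(α + ΣXᵢ, β + n).
Sum of counts S = 45 over n = 9 hours.
Posterior: Gamma(α+S, β+n) = Gamma(8.05+45, 4.98+9) = Gamma(53.05, 13.98).
Mode of Gamma(α,β) for α≥1 is (α−1)/β = 52.05/13.98 = 3.7232.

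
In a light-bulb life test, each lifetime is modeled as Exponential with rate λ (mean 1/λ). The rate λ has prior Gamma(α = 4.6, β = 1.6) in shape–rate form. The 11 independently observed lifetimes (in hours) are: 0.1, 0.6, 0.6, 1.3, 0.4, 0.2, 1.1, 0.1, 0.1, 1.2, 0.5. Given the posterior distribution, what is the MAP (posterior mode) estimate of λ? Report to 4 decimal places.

With a Gamma(shape α, rate β) prior on the exponential rate λ, the posterior after n observations with total T = Σxᵢ is Gamma(α+n, β+T).
Sum of observations T = 6.2 hours; n = 11.
Posterior: Gamma(4.6+11, 1.6+6.2) = Gamma(15.6, 7.8).
Mode = (α−1)/β = 1.8718.

1.8718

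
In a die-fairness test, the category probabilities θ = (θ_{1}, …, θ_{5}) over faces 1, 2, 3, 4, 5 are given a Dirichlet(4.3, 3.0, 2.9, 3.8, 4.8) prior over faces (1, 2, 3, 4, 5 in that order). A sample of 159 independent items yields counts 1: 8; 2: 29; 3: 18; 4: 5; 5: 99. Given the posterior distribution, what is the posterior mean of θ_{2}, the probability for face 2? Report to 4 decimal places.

0.1800

The Dirichlet prior is conjugate to the Multinomial likelihood: each posterior αⱼ = prior αⱼ + observed count nⱼ.
Posterior concentration: (12.3, 32.0, 20.9, 8.8, 103.8), total = 177.8.
E[θ_{2}|data] = α_{2}/Σα = 32.0/177.8 = 0.1800.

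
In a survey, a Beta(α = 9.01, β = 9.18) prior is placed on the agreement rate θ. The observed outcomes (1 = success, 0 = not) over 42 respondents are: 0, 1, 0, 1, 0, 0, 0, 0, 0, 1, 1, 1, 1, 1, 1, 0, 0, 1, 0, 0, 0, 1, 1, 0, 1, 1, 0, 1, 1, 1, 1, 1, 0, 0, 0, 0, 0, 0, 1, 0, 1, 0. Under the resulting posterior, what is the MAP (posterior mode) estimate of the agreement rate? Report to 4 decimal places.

The Beta prior is conjugate to a Binomial/Bernoulli likelihood; the update adds successes to α and failures to β.
Posterior: Beta(α+k, β+n−k) = Beta(9.01+20, 9.18+22) = Beta(29.01, 31.18).
Mode of Beta(a,b) for a,b>1 is (a−1)/(a+b−2) = 28.01/58.19 = 0.4814.

0.4814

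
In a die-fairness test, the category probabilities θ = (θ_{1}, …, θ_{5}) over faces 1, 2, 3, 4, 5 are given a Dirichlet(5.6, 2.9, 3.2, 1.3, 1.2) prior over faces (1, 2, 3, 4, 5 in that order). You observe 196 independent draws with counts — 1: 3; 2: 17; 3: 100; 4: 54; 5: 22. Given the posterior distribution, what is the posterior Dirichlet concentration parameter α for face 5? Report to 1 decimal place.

The Dirichlet prior is conjugate to the Multinomial likelihood: each posterior αⱼ = prior αⱼ + observed count nⱼ.
Posterior concentration: (8.6, 19.9, 103.2, 55.3, 23.2), total = 210.2.
α_{5} = 1.2 + 22 = 23.2.

23.2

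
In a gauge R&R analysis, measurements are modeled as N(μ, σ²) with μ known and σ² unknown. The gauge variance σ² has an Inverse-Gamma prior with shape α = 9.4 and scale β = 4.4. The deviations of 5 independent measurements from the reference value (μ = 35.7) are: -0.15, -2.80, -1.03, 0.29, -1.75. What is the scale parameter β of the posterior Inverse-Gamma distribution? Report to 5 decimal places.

With known mean μ and an Inverse-Gamma(α, β) prior on σ², the Normal likelihood is conjugate: posterior is Inv-Gamma(α + n/2, β + Σ(xᵢ−μ)²/2).
Σ(xᵢ−μ)² = (-0.15)² + (-2.80)² + (-1.03)² + (0.29)² + (-1.75)² = 12.0700.
Posterior: Inv-Gamma(9.4 + 5/2, 4.4 + 12.0700/2) = Inv-Gamma(11.90, 10.43500).
Posterior β = 10.43500.

10.43500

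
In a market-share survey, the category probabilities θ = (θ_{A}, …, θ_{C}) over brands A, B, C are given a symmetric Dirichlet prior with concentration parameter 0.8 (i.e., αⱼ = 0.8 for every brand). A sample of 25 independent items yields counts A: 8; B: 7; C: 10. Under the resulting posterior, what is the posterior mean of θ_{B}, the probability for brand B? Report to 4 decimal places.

0.2847

The Dirichlet prior is conjugate to the Multinomial likelihood: each posterior αⱼ = prior αⱼ + observed count nⱼ.
Posterior concentration: (8.8, 7.8, 10.8), total = 27.4.
E[θ_{B}|data] = α_{B}/Σα = 7.8/27.4 = 0.2847.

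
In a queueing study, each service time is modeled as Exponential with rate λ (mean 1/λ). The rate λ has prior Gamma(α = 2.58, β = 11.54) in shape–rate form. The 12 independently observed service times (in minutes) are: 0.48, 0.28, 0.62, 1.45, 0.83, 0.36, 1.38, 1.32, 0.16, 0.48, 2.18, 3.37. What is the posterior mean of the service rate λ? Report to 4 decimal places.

0.5963

With a Gamma(shape α, rate β) prior on the exponential rate λ, the posterior after n observations with total T = Σxᵢ is Gamma(α+n, β+T).
Sum of observations T = 12.91 minutes; n = 12.
Posterior: Gamma(2.58+12, 11.54+12.91) = Gamma(14.58, 24.45).
Posterior mean of λ = α/β = 14.58/24.45 = 0.5963.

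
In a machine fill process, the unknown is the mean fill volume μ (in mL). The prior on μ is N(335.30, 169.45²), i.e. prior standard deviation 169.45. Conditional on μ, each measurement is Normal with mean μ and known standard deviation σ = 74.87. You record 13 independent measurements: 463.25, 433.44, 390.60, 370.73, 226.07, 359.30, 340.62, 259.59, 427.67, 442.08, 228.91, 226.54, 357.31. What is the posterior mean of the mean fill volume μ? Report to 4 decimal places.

For Normal data with known variance σ², a Normal(μ₀, σ₀²) prior on μ is conjugate. Posterior precision = 1/σ₀² + n/σ²; posterior mean is the precision-weighted average of μ₀ and x̄.
Σxᵢ = 463.25 + 433.44 + 390.60 + 370.73 + 226.07 + 359.30 + 340.62 + 259.59 + 427.67 + 442.08 + 228.91 + 226.54 + 357.31 = 4526.11, so n·x̄ = 4526.11.
σ₀² = 169.45² = 28713.3025, σ² = 74.87² = 5605.5169; σ² + n·σ₀² = 5605.5169 + 13·28713.3025 = 378878.4494.
Posterior mean = (μ₀/σ₀² + n·x̄/σ²)/(1/σ₀² + n/σ²) = (σ²·μ₀ + σ₀²·n·x̄)/(σ² + n·σ₀²) = (5605.5169·335.30 + 28713.3025·4526.11)/378878.4494 = 131839095.394845/378878.4494 = 347.9720.

347.9720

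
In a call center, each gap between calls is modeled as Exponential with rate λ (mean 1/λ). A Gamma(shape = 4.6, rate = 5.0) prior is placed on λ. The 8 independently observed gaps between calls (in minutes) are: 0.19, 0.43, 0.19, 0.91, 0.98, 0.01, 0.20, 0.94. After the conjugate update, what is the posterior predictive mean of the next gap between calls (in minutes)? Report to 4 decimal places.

0.7629

With a Gamma(shape α, rate β) prior on the exponential rate λ, the posterior after n observations with total T = Σxᵢ is Gamma(α+n, β+T).
Sum of observations T = 3.85 minutes; n = 8.
Posterior: Gamma(4.6+8, 5.0+3.85) = Gamma(12.6, 8.85).
The predictive distribution for the next observation is Lomax; its mean is β/(α−1) = 8.85/11.6 = 0.7629.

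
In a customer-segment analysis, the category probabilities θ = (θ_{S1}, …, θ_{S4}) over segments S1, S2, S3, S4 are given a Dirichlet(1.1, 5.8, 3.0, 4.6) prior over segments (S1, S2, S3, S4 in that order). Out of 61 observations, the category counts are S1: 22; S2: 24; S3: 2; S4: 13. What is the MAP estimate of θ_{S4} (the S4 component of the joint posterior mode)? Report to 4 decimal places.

0.2322

The Dirichlet prior is conjugate to the Multinomial likelihood: each posterior αⱼ = prior αⱼ + observed count nⱼ.
Posterior concentration: (23.1, 29.8, 5.0, 17.6), total = 75.5.
Joint mode component: (α_{S4}−1)/(Σα−K) = 16.6/71.5 = 0.2322.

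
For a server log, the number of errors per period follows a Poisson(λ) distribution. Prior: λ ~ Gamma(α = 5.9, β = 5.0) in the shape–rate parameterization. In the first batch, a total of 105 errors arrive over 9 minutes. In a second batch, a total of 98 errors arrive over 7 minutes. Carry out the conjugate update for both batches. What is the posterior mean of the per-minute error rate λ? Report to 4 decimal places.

9.9476

With a Gamma(shape α, rate β) prior, the Poisson likelihood is conjugate: the posterior is Gamma(α + ΣXᵢ, β + n).
After batch 1: Gamma(α+S, β+n) = Gamma(5.9+105, 5.0+9) = Gamma(110.9, 14.0).
After batch 2: Gamma(α+S, β+n) = Gamma(110.9+98, 14.0+7) = Gamma(208.9, 21.0).
Posterior mean = α/β = 208.9/21.0 = 9.9476.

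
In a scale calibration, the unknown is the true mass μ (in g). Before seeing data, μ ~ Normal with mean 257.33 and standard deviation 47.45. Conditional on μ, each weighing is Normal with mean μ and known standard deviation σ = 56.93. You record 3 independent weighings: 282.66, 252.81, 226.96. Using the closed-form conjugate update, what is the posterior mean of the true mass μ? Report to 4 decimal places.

255.1766

For Normal data with known variance σ², a Normal(μ₀, σ₀²) prior on μ is conjugate. Posterior precision = 1/σ₀² + n/σ²; posterior mean is the precision-weighted average of μ₀ and x̄.
Σxᵢ = 282.66 + 252.81 + 226.96 = 762.43, so n·x̄ = 762.43.
σ₀² = 47.45² = 2251.5025, σ² = 56.93² = 3241.0249; σ² + n·σ₀² = 3241.0249 + 3·2251.5025 = 9995.5324.
Posterior mean = (μ₀/σ₀² + n·x̄/σ²)/(1/σ₀² + n/σ²) = (σ²·μ₀ + σ₀²·n·x̄)/(σ² + n·σ₀²) = (3241.0249·257.33 + 2251.5025·762.43)/9995.5324 = 2550625.988592/9995.5324 = 255.1766.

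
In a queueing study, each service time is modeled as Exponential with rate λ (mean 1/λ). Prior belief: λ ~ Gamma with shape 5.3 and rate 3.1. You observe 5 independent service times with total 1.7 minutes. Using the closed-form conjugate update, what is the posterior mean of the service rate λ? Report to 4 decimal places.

With a Gamma(shape α, rate β) prior on the exponential rate λ, the posterior after n observations with total T = Σxᵢ is Gamma(α+n, β+T).
Posterior: Gamma(5.3+5, 3.1+1.7) = Gamma(10.3, 4.8).
Posterior mean of λ = α/β = 10.3/4.8 = 2.1458.

2.1458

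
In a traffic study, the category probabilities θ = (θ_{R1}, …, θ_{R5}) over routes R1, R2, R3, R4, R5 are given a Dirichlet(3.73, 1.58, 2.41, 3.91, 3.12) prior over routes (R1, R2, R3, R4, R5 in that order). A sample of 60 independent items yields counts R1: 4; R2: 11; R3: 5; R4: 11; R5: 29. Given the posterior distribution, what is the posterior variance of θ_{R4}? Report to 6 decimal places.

0.002108

The Dirichlet prior is conjugate to the Multinomial likelihood: each posterior αⱼ = prior αⱼ + observed count nⱼ.
Posterior concentration: (7.73, 12.58, 7.41, 14.91, 32.12), total = 74.75.
Var[θ_j] = α_j(Σα−α_j)/((Σα)²(Σα+1)) = 14.91·59.84/(74.75²·75.75) = 0.002108.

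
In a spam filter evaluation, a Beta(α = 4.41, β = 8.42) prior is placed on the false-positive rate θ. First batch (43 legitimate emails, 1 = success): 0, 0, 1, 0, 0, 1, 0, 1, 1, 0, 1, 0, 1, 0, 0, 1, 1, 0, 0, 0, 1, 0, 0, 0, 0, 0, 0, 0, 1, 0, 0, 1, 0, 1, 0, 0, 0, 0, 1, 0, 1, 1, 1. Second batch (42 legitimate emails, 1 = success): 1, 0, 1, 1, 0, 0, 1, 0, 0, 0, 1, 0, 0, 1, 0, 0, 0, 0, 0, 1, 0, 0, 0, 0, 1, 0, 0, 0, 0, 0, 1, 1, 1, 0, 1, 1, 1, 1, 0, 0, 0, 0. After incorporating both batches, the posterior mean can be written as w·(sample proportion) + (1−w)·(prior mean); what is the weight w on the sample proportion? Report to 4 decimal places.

The Beta prior is conjugate to a Binomial/Bernoulli likelihood; the update adds successes to α and failures to β.
Total number of legitimate emails: n = 43 + 42 = 85.
Posterior mean = (α₀+k)/(α₀+β₀+n) = [n/(α₀+β₀+n)]·(k/n) + [(α₀+β₀)/(α₀+β₀+n)]·α₀/(α₀+β₀), so only n and the prior enter the weight.
The weight on the data is w = n/(α₀+β₀+n) = 85/(4.41+8.42+85) = 85/97.83 = 0.8689.

0.8689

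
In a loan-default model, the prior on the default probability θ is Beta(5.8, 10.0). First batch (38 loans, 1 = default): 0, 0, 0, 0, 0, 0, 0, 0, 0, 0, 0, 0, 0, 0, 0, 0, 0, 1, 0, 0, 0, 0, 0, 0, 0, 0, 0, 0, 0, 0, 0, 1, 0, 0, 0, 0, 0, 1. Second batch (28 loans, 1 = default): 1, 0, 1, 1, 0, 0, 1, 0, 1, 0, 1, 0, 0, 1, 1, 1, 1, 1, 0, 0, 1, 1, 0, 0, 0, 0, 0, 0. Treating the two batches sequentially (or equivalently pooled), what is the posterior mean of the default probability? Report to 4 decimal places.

0.2665

The Beta prior is conjugate to a Binomial/Bernoulli likelihood; the update adds successes to α and failures to β.
After batch 1: Beta(5.8+3, 10.0+35) = Beta(8.8, 45.0).
After batch 2: Beta(8.8+13, 45.0+15) = Beta(21.8, 60.0).
Posterior mean = α/(α+β) = 21.8/81.8 = 0.2665.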